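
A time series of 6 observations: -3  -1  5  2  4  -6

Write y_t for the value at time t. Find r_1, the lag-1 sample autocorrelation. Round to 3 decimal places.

-0.107

Mean ȳ = (-3 − 1 + 5 + 2 + 4 − 6)/6 = 0.1667
Deviations from mean: -3.1667, -1.1667, 4.8333, 1.8333, 3.8333, -6.1667
Numerator Σ_{t=1}^{5}(y_t−ȳ)(y_{t+1}−ȳ) = -9.6944
Denominator Σ(y_t−ȳ)² = 90.8333
r_1 = -9.6944 / 90.8333 = -0.107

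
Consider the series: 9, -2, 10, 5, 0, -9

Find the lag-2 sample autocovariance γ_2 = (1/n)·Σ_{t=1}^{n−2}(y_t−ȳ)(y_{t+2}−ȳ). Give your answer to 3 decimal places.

-1.148

Mean ȳ = (9 − 2 + 10 + 5 + 0 − 9)/6 = 2.1667
Σ_{t=1}^{4}(y_t−ȳ)(y_{t+2}−ȳ) = -6.8889
γ_2 = -6.8889 / 6 = -1.148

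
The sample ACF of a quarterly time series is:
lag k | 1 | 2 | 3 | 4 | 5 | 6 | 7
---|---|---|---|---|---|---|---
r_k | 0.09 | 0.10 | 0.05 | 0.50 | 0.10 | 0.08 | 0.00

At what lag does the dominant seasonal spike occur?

4

The largest autocorrelation is r_4 = 0.50; the remaining lags stay at or below 0.10.
The dominant spike at lag 4 indicates a seasonal period of 4.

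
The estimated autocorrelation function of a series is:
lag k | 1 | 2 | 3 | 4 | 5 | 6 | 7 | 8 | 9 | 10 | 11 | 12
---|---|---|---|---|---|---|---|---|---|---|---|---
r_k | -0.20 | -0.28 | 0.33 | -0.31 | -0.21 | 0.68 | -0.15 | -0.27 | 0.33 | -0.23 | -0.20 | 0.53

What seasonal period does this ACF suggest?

The largest autocorrelation is r_6 = 0.68, with a weaker echo at lag 12 (0.53); the remaining lags stay at or below 0.33.
The dominant spike at lag 6 indicates a seasonal period of 6.

6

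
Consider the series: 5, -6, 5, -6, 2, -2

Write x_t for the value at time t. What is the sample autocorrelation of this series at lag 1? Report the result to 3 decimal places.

-0.833

Mean x̄ = (5 − 6 + 5 − 6 + 2 − 2)/6 = -0.3333
Deviations from mean: 5.3333, -5.6667, 5.3333, -5.6667, 2.3333, -1.6667
Σ(x_t−x̄)(x_{t+1}−x̄) = (-30.2222) + (-30.2222) + (-30.2222) + (-13.2222) + (-3.8889) = -107.7778
Denominator Σ(x_t−x̄)² = 129.3333
r_1 = -107.7778 / 129.3333 = -0.833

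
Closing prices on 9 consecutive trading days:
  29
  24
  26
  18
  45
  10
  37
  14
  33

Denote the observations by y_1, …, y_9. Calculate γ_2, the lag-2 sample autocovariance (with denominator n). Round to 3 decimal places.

Mean ȳ = (29 + 24 + 26 + 18 + 45 + 10 + 37 + 14 + 33)/9 = 26.2222
Σ_{t=1}^{7}(y_t−ȳ)(y_{t+2}−ȳ) = 620.5679
γ_2 = 620.5679 / 9 = 68.952

68.952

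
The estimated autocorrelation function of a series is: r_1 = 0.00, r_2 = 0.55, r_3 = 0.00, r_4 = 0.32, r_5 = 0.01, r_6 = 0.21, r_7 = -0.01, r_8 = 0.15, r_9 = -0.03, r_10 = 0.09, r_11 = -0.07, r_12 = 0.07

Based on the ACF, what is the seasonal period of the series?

The largest autocorrelation is r_2 = 0.55, with weaker echoes at lags 4 (0.32), 6 (0.21) and 8 (0.15); the remaining lags stay at or below 0.09.
The dominant spike at lag 2 indicates a seasonal period of 2.

2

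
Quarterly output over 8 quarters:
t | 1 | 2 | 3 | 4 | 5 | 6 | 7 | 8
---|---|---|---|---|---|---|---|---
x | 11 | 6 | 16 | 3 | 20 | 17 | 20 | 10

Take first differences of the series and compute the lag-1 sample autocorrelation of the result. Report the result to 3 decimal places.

-0.698

First differences Δx: -5, 10, -13, 17, -3, 3, -10
Mean of differences = -0.1429
Numerator Σ(Δx_t−Δx̄)(Δx_{t+1}−Δx̄) = -489.0204
Denominator Σ(Δx_t−Δx̄)² = 700.8571
r_1(Δx) = -489.0204 / 700.8571 = -0.698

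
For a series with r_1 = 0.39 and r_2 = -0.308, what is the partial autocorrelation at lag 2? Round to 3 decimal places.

φ_{22} = (r_2 − r_1²) / (1 − r_1²)
r_1² = (0.39)² = 0.1521
Numerator = -0.308 − 0.1521 = -0.4601; denominator = 1 − 0.1521 = 0.8479
φ_{22} = -0.4601 / 0.8479 = -0.543

-0.543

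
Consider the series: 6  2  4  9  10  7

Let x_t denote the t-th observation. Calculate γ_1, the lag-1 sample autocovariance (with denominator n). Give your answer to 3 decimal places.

Mean x̄ = (6 + 2 + 4 + 9 + 10 + 7)/6 = 6.3333
Σ_{t=1}^{5}(x_t−x̄)(x_{t+1}−x̄) = 17.5556
γ_1 = 17.5556 / 6 = 2.926

2.926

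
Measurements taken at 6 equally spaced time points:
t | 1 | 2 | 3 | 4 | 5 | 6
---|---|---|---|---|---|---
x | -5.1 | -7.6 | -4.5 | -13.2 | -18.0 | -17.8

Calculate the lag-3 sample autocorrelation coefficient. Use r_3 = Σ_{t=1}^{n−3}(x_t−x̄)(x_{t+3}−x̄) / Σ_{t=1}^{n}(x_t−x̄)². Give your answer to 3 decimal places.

Mean x̄ = (-5.1 − 7.6 − 4.5 − 13.2 − 18.0 − 17.8)/6 = -11.0333
Deviations from mean: 5.9333, 3.4333, 6.5333, -2.1667, -6.9667, -6.7667
Σ(x_t−x̄)(x_{t+3}−x̄) = (-12.8556) + (-23.9189) + (-44.2089) = -80.9833
Denominator Σ(x_t−x̄)² = 188.6933
r_3 = -80.9833 / 188.6933 = -0.429

-0.429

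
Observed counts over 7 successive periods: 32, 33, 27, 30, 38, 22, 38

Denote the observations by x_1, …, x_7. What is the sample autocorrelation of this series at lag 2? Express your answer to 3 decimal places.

Mean x̄ = (32 + 33 + 27 + 30 + 38 + 22 + 38)/7 = 31.4286
Deviations from mean: 0.5714, 1.5714, -4.4286, -1.4286, 6.5714, -9.4286, 6.5714
Σ(x_t−x̄)(x_{t+2}−x̄) = (-2.5306) + (-2.2449) + (-29.1020) + (13.4694) + (43.1837) = 22.7755
Denominator Σ(x_t−x̄)² = 199.7143
r_2 = 22.7755 / 199.7143 = 0.114

0.114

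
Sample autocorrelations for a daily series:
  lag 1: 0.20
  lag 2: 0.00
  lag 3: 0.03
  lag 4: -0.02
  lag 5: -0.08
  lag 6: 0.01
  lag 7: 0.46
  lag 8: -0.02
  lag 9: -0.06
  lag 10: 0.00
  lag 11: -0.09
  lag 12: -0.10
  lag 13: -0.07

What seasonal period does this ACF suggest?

The largest autocorrelation is r_7 = 0.46; the remaining lags stay at or below 0.20. The elevated value at lag 1 (0.20), dropping to 0.00 at lag 2, reflects decaying short-term dependence rather than seasonality.
The dominant spike at lag 7 indicates a seasonal period of 7.

7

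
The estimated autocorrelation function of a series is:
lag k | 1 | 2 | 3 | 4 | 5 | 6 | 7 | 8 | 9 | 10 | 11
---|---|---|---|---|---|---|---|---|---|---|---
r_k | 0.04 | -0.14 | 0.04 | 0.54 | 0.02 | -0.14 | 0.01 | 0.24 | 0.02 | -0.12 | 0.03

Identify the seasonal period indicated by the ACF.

The largest autocorrelation is r_4 = 0.54, with a weaker echo at lag 8 (0.24); the remaining lags stay at or below 0.04.
The dominant spike at lag 4 indicates a seasonal period of 4.

4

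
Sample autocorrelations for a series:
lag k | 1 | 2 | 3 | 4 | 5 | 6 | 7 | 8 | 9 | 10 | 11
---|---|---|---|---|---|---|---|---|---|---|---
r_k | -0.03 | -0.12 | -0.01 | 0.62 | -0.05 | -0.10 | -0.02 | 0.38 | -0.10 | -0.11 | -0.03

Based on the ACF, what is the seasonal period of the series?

4

The largest autocorrelation is r_4 = 0.62, with a weaker echo at lag 8 (0.38); the remaining lags stay at or below -0.01.
The dominant spike at lag 4 indicates a seasonal period of 4.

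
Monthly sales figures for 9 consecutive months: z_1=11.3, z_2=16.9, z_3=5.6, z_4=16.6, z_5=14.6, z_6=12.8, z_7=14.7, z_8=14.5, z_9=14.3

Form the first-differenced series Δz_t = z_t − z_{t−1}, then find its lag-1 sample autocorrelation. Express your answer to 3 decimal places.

First differences Δz: 5.6, -11.3, 11.0, -2.0, -1.8, 1.9, -0.2, -0.2
Mean of differences = 0.3750
Numerator Σ(Δz_t−Δz̄)(Δz_{t+1}−Δz̄) = -208.9806
Denominator Σ(Δz_t−Δz̄)² = 289.8550
r_1(Δz) = -208.9806 / 289.8550 = -0.721

-0.721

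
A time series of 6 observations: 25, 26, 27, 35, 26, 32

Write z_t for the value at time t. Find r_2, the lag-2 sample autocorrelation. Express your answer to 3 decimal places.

Mean z̄ = (25 + 26 + 27 + 35 + 26 + 32)/6 = 28.5000
Σ(z_t−z̄)(z_{t+2}−z̄) = (5.2500) + (-16.2500) + (3.7500) + (22.7500) = 15.5000
Denominator Σ(z_t−z̄)² = 81.5000
r_2 = 15.5000 / 81.5000 = 0.190

0.190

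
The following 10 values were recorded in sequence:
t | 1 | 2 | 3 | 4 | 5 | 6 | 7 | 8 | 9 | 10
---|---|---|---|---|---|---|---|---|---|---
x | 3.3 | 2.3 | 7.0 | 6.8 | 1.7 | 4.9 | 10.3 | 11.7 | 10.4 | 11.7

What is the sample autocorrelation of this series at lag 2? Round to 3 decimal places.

Mean x̄ = (3.3 + 2.3 + 7.0 + 6.8 + 1.7 + 4.9 + 10.3 + 11.7 + 10.4 + 11.7)/10 = 7.0100
Numerator Σ_{t=1}^{8}(x_t−x̄)(x_{t+2}−x̄) = 7.3058
Denominator Σ(x_t−x̄)² = 134.9490
r_2 = 7.3058 / 134.9490 = 0.054

0.054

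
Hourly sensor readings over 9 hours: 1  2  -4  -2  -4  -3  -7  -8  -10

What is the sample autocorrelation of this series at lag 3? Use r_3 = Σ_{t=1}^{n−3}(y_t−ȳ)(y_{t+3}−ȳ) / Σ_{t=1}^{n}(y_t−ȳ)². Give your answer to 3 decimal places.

-0.019

Mean ȳ = (1 + 2 − 4 − 2 − 4 − 3 − 7 − 8 − 10)/9 = -3.8889
Σ(y_t−ȳ)(y_{t+3}−ȳ) = (9.2346) + (-0.6543) + (-0.0988) + (-5.8765) + (0.4568) + (-5.4321) = -2.3704
Denominator Σ(y_t−ȳ)² = 126.8889
r_3 = -2.3704 / 126.8889 = -0.019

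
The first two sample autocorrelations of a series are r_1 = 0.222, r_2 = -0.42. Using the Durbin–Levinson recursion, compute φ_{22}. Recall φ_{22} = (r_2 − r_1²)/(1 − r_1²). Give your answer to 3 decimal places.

-0.494

φ_{22} = (r_2 − r_1²) / (1 − r_1²)
r_1² = (0.222)² = 0.049284
Numerator = -0.42 − 0.0493 = -0.4693; denominator = 1 − 0.0493 = 0.9507
φ_{22} = -0.4693 / 0.9507 = -0.494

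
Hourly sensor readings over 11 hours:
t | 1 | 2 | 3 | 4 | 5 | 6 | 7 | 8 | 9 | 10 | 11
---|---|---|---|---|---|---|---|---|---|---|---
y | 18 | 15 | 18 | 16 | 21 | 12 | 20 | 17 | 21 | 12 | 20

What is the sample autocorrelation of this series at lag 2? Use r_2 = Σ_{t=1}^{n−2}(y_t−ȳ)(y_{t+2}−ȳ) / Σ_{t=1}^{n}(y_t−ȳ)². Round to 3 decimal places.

Mean ȳ = (18 + 15 + 18 + 16 + 21 + 12 + 20 + 17 + 21 + 12 + 20)/11 = 17.2727
Numerator Σ_{t=1}^{9}(y_t−ȳ)(y_{t+2}−ȳ) = 46.2149
Denominator Σ(y_t−ȳ)² = 106.1818
r_2 = 46.2149 / 106.1818 = 0.435

0.435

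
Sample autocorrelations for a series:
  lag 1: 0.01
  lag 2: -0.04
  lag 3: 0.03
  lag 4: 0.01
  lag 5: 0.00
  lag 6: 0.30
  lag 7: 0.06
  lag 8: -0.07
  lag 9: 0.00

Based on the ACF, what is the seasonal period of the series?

6

The largest autocorrelation is r_6 = 0.30; the remaining lags stay at or below 0.06.
The dominant spike at lag 6 indicates a seasonal period of 6.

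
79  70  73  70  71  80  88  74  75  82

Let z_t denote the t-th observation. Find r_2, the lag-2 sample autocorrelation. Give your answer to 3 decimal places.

Mean z̄ = (79 + 70 + 73 + 70 + 71 + 80 + 88 + 74 + 75 + 82)/10 = 76.2000
Numerator Σ_{t=1}^{8}(z_t−z̄)(z_{t+2}−z̄) = -74.0800
Denominator Σ(z_t−z̄)² = 315.6000
r_2 = -74.0800 / 315.6000 = -0.235

-0.235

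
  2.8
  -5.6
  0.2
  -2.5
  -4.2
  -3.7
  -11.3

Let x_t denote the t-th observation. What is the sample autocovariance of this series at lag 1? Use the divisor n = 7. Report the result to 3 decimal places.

-2.336

Mean x̄ = (2.8 − 5.6 + 0.2 − 2.5 − 4.2 − 3.7 − 11.3)/7 = -3.4714
Deviations: 6.2714, -2.1286, 3.6714, 0.9714, -0.7286, -0.2286, -7.8286
Σ_{t=1}^{6}(x_t−x̄)(x_{t+1}−x̄) = -16.3494
γ_1 = -16.3494 / 7 = -2.336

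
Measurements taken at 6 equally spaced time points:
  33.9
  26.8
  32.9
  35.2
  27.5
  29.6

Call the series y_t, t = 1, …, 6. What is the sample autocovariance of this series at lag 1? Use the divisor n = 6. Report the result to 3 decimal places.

Mean ȳ = (33.9 + 26.8 + 32.9 + 35.2 + 27.5 + 29.6)/6 = 30.9833
Deviations: 2.9167, -4.1833, 1.9167, 4.2167, -3.4833, -1.3833
Σ_{t=1}^{5}(y_t−ȳ)(y_{t+1}−ȳ) = -22.0069
γ_1 = -22.0069 / 6 = -3.668

-3.668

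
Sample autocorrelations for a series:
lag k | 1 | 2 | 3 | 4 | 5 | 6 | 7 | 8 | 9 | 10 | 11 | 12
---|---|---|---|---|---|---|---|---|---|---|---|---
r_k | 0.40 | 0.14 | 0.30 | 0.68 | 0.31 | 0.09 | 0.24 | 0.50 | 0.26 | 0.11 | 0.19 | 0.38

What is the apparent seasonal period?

The largest autocorrelation is r_4 = 0.68, with a weaker echo at lag 8 (0.50); the remaining lags stay at or below 0.40. The elevated value at lag 1 (0.40), dropping to 0.14 at lag 2, reflects decaying short-term dependence rather than seasonality.
The dominant spike at lag 4 indicates a seasonal period of 4.

4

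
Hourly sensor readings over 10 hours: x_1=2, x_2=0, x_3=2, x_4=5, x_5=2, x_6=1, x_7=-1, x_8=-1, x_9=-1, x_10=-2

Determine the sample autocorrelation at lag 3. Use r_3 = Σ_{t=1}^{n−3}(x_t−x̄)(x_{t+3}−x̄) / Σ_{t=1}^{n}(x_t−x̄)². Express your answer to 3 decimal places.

-0.009

Mean x̄ = (2 + 0 + 2 + 5 + 2 + 1 − 1 − 1 − 1 − 2)/10 = 0.7000
Σ(x_t−x̄)(x_{t+3}−x̄) = (5.5900) + (-0.9100) + (0.3900) + (-7.3100) + (-2.2100) + (-0.5100) + (4.5900) = -0.3700
Denominator Σ(x_t−x̄)² = 40.1000
r_3 = -0.3700 / 40.1000 = -0.009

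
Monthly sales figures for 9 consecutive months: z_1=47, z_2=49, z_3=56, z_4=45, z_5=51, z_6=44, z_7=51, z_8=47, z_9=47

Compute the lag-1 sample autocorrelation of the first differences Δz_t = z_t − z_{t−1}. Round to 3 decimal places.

-0.765

First differences Δz: 2, 7, -11, 6, -7, 7, -4, 0
Mean of differences = 0.0000
Numerator Σ(Δz_t−Δz̄)(Δz_{t+1}−Δz̄) = -248.0000
Denominator Σ(Δz_t−Δz̄)² = 324.0000
r_1(Δz) = -248.0000 / 324.0000 = -0.765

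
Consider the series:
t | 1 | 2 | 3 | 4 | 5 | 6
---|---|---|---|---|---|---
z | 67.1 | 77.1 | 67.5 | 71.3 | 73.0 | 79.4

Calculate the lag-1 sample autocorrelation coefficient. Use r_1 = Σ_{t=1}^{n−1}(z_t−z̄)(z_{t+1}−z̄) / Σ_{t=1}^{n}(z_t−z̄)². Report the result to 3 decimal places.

Mean z̄ = (67.1 + 77.1 + 67.5 + 71.3 + 73.0 + 79.4)/6 = 72.5667
Deviations from mean: -5.4667, 4.5333, -5.0667, -1.2667, 0.4333, 6.8333
Σ(z_t−z̄)(z_{t+1}−z̄) = (-24.7822) + (-22.9689) + (6.4178) + (-0.5489) + (2.9611) = -38.9211
Denominator Σ(z_t−z̄)² = 124.5933
r_1 = -38.9211 / 124.5933 = -0.312

-0.312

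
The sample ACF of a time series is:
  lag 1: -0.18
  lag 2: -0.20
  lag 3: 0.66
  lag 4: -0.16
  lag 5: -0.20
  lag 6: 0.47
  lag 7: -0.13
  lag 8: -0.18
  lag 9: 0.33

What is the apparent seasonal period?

The largest autocorrelation is r_3 = 0.66, with weaker echoes at lags 6 (0.47) and 9 (0.33); the remaining lags stay at or below -0.13.
The dominant spike at lag 3 indicates a seasonal period of 3.

3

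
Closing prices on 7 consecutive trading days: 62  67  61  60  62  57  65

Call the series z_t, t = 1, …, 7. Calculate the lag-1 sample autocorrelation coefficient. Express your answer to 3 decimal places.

-0.281

Mean z̄ = (62 + 67 + 61 + 60 + 62 + 57 + 65)/7 = 62.0000
Deviations from mean: 0.0000, 5.0000, -1.0000, -2.0000, 0.0000, -5.0000, 3.0000
Numerator Σ_{t=1}^{6}(z_t−z̄)(z_{t+1}−z̄) = -18.0000
Denominator Σ(z_t−z̄)² = 64.0000
r_1 = -18.0000 / 64.0000 = -0.281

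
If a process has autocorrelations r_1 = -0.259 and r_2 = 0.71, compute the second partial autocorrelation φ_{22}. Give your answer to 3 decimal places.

φ_{22} = (r_2 − r_1²) / (1 − r_1²)
r_1² = (-0.259)² = 0.067081
Numerator = 0.71 − 0.0671 = 0.6429; denominator = 1 − 0.0671 = 0.9329
φ_{22} = 0.6429 / 0.9329 = 0.689

0.689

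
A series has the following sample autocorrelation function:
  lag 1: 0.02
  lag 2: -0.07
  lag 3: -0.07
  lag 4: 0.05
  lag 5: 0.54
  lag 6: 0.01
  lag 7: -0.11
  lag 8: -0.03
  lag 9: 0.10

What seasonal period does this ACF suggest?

The largest autocorrelation is r_5 = 0.54; the remaining lags stay at or below 0.10.
The dominant spike at lag 5 indicates a seasonal period of 5.

5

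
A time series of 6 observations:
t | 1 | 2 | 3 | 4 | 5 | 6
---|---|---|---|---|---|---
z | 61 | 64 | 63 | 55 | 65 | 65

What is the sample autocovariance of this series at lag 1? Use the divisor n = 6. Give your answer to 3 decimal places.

Mean z̄ = (61 + 64 + 63 + 55 + 65 + 65)/6 = 62.1667
Deviations: -1.1667, 1.8333, 0.8333, -7.1667, 2.8333, 2.8333
Σ_{t=1}^{5}(z_t−z̄)(z_{t+1}−z̄) = -18.8611
γ_1 = -18.8611 / 6 = -3.144

-3.144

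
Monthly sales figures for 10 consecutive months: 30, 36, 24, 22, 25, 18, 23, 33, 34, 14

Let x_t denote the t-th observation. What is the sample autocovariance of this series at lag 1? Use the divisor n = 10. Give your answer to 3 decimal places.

0.369

Mean x̄ = (30 + 36 + 24 + 22 + 25 + 18 + 23 + 33 + 34 + 14)/10 = 25.9000
Σ_{t=1}^{9}(x_t−x̄)(x_{t+1}−x̄) = 3.6900
γ_1 = 3.6900 / 10 = 0.369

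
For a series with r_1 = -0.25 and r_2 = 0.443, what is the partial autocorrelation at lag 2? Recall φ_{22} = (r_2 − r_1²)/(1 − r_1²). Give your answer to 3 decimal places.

φ_{22} = (r_2 − r_1²) / (1 − r_1²)
r_1² = (-0.25)² = 0.0625
Numerator = 0.443 − 0.0625 = 0.3805; denominator = 1 − 0.0625 = 0.9375
φ_{22} = 0.3805 / 0.9375 = 0.406

0.406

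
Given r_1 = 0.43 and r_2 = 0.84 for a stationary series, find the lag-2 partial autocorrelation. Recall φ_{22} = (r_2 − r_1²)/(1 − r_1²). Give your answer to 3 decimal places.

φ_{22} = (r_2 − r_1²) / (1 − r_1²)
r_1² = (0.43)² = 0.1849
Numerator = 0.84 − 0.1849 = 0.6551; denominator = 1 − 0.1849 = 0.8151
φ_{22} = 0.6551 / 0.8151 = 0.804

0.804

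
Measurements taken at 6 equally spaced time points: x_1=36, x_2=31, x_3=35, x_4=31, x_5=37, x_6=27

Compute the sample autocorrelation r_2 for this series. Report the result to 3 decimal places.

Mean x̄ = (36 + 31 + 35 + 31 + 37 + 27)/6 = 32.8333
Deviations from mean: 3.1667, -1.8333, 2.1667, -1.8333, 4.1667, -5.8333
Numerator Σ_{t=1}^{4}(x_t−x̄)(x_{t+2}−x̄) = 29.9444
Denominator Σ(x_t−x̄)² = 72.8333
r_2 = 29.9444 / 72.8333 = 0.411

0.411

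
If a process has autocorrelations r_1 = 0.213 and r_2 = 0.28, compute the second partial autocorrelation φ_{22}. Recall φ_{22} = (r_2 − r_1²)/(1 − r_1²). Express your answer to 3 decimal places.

φ_{22} = (r_2 − r_1²) / (1 − r_1²)
r_1² = (0.213)² = 0.045369
Numerator = 0.28 − 0.0454 = 0.2346; denominator = 1 − 0.0454 = 0.9546
φ_{22} = 0.2346 / 0.9546 = 0.246

0.246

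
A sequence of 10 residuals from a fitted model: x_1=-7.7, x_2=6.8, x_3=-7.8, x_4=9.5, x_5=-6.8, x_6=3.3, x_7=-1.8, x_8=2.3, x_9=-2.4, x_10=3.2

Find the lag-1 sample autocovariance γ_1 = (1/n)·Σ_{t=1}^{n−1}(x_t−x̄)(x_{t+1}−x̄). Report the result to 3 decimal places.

Mean x̄ = (-7.7 + 6.8 − 7.8 + 9.5 − 6.8 + 3.3 − 1.8 + 2.3 − 2.4 + 3.2)/10 = -0.1400
Σ_{t=1}^{9}(x_t−x̄)(x_{t+1}−x̄) = -289.4056
γ_1 = -289.4056 / 10 = -28.941

-28.941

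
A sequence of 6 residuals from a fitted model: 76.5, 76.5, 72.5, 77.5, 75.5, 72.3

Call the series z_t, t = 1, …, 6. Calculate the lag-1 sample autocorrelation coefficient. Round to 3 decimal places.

-0.333

Mean z̄ = (76.5 + 76.5 + 72.5 + 77.5 + 75.5 + 72.3)/6 = 75.1333
Deviations from mean: 1.3667, 1.3667, -2.6333, 2.3667, 0.3667, -2.8333
Σ(z_t−z̄)(z_{t+1}−z̄) = (1.8678) + (-3.5989) + (-6.2322) + (0.8678) + (-1.0389) = -8.1344
Denominator Σ(z_t−z̄)² = 24.4333
r_1 = -8.1344 / 24.4333 = -0.333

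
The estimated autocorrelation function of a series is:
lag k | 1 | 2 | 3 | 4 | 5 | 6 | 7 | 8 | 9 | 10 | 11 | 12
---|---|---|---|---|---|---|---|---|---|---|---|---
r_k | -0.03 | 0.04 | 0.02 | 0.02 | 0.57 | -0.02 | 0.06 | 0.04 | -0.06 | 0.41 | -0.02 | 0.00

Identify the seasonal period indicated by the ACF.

The largest autocorrelation is r_5 = 0.57, with a weaker echo at lag 10 (0.41); the remaining lags stay at or below 0.06.
The dominant spike at lag 5 indicates a seasonal period of 5.

5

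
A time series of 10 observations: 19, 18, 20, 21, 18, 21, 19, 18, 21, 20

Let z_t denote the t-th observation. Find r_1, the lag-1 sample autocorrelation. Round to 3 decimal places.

-0.362

Mean z̄ = (19 + 18 + 20 + 21 + 18 + 21 + 19 + 18 + 21 + 20)/10 = 19.5000
Numerator Σ_{t=1}^{9}(z_t−z̄)(z_{t+1}−z̄) = -5.2500
Denominator Σ(z_t−z̄)² = 14.5000
r_1 = -5.2500 / 14.5000 = -0.362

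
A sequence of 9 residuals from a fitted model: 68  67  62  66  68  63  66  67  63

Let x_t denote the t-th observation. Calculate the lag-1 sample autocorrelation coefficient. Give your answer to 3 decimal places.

Mean x̄ = (68 + 67 + 62 + 66 + 68 + 63 + 66 + 67 + 63)/9 = 65.5556
Numerator Σ_{t=1}^{8}(x_t−x̄)(x_{t+1}−x̄) = -12.5309
Denominator Σ(x_t−x̄)² = 42.2222
r_1 = -12.5309 / 42.2222 = -0.297

-0.297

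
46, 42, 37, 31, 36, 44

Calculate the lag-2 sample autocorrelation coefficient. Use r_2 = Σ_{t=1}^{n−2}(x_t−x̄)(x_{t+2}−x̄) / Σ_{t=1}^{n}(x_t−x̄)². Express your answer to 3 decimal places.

Mean x̄ = (46 + 42 + 37 + 31 + 36 + 44)/6 = 39.3333
Deviations from mean: 6.6667, 2.6667, -2.3333, -8.3333, -3.3333, 4.6667
Σ(x_t−x̄)(x_{t+2}−x̄) = (-15.5556) + (-22.2222) + (7.7778) + (-38.8889) = -68.8889
Denominator Σ(x_t−x̄)² = 159.3333
r_2 = -68.8889 / 159.3333 = -0.432

-0.432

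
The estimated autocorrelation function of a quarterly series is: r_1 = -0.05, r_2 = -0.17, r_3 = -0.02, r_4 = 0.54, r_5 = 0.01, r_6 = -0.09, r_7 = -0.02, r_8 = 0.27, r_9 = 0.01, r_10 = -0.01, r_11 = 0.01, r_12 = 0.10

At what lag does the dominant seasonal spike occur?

4

The largest autocorrelation is r_4 = 0.54, with a weaker echo at lag 8 (0.27); the remaining lags stay at or below 0.10.
The dominant spike at lag 4 indicates a seasonal period of 4.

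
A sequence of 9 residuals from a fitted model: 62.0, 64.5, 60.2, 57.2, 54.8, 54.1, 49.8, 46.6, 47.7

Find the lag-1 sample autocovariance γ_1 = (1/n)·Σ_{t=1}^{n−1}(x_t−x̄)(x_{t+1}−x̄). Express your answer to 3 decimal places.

Mean x̄ = (62.0 + 64.5 + 60.2 + 57.2 + 54.8 + 54.1 + 49.8 + 46.6 + 47.7)/9 = 55.2111
Σ_{t=1}^{8}(x_t−x̄)(x_{t+1}−x̄) = 236.2510
γ_1 = 236.2510 / 9 = 26.250

26.250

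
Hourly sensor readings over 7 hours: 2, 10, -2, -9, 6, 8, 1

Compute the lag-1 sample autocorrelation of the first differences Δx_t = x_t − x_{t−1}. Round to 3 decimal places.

-0.190

First differences Δx: 8, -12, -7, 15, 2, -7
Mean of differences = -0.1667
Numerator Σ(Δx_t−Δx̄)(Δx_{t+1}−Δx̄) = -101.3611
Denominator Σ(Δx_t−Δx̄)² = 534.8333
r_1(Δx) = -101.3611 / 534.8333 = -0.190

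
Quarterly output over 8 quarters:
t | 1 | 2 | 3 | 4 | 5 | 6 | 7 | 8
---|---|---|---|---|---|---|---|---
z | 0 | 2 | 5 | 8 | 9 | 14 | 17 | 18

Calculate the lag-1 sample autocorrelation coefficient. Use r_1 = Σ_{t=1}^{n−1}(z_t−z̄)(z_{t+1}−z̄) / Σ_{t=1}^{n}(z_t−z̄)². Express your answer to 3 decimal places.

0.653

Mean z̄ = (0 + 2 + 5 + 8 + 9 + 14 + 17 + 18)/8 = 9.1250
Deviations from mean: -9.1250, -7.1250, -4.1250, -1.1250, -0.1250, 4.8750, 7.8750, 8.8750
Numerator Σ_{t=1}^{7}(z_t−z̄)(z_{t+1}−z̄) = 206.8594
Denominator Σ(z_t−z̄)² = 316.8750
r_1 = 206.8594 / 316.8750 = 0.653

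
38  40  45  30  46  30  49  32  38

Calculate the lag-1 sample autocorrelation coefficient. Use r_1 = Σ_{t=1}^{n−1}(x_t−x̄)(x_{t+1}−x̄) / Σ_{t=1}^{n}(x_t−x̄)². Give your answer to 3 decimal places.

Mean x̄ = (38 + 40 + 45 + 30 + 46 + 30 + 49 + 32 + 38)/9 = 38.6667
Numerator Σ_{t=1}^{8}(x_t−x̄)(x_{t+1}−x̄) = -328.4444
Denominator Σ(x_t−x̄)² = 398.0000
r_1 = -328.4444 / 398.0000 = -0.825

-0.825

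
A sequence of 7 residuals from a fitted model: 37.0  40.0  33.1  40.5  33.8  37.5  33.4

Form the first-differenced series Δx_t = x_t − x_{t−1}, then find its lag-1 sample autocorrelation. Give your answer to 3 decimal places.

-0.884

First differences Δx: 3.0, -6.9, 7.4, -6.7, 3.7, -4.1
Mean of differences = -0.6000
Numerator Σ(Δx_t−Δx̄)(Δx_{t+1}−Δx̄) = -163.1600
Denominator Σ(Δx_t−Δx̄)² = 184.6000
r_1(Δx) = -163.1600 / 184.6000 = -0.884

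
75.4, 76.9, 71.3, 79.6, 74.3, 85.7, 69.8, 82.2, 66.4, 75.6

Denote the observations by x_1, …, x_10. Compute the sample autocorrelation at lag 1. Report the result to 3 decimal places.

Mean x̄ = (75.4 + 76.9 + 71.3 + 79.6 + 74.3 + 85.7 + 69.8 + 82.2 + 66.4 + 75.6)/10 = 75.7200
Numerator Σ_{t=1}^{9}(x_t−x̄)(x_{t+1}−x̄) = -199.1424
Denominator Σ(x_t−x̄)² = 301.6160
r_1 = -199.1424 / 301.6160 = -0.660

-0.660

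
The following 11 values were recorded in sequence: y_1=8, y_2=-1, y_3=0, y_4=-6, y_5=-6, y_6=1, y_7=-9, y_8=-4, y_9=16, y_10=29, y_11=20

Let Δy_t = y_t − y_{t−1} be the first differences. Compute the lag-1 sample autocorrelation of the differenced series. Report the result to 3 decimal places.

0.076

First differences Δy: -9, 1, -6, 0, 7, -10, 5, 20, 13, -9
Mean of differences = 1.2000
Numerator Σ(Δy_t−Δȳ)(Δy_{t+1}−Δȳ) = 70.5600
Denominator Σ(Δy_t−Δȳ)² = 927.6000
r_1(Δy) = 70.5600 / 927.6000 = 0.076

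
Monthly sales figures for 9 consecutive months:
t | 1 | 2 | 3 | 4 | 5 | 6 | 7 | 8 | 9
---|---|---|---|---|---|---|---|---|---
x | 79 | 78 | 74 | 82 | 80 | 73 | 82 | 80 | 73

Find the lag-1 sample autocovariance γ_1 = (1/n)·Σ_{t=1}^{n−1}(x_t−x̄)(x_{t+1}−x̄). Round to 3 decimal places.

Mean x̄ = (79 + 78 + 74 + 82 + 80 + 73 + 82 + 80 + 73)/9 = 77.8889
Σ_{t=1}^{8}(x_t−x̄)(x_{t+1}−x̄) = -39.6790
γ_1 = -39.6790 / 9 = -4.409

-4.409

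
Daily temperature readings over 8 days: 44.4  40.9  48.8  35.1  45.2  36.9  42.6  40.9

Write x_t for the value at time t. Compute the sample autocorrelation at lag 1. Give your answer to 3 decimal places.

Mean x̄ = (44.4 + 40.9 + 48.8 + 35.1 + 45.2 + 36.9 + 42.6 + 40.9)/8 = 41.8500
Deviations from mean: 2.5500, -0.9500, 6.9500, -6.7500, 3.3500, -4.9500, 0.7500, -0.9500
Σ(x_t−x̄)(x_{t+1}−x̄) = (-2.4225) + (-6.6025) + (-46.9125) + (-22.6125) + (-16.5825) + (-3.7125) + (-0.7125) = -99.5575
Denominator Σ(x_t−x̄)² = 138.4600
r_1 = -99.5575 / 138.4600 = -0.719

-0.719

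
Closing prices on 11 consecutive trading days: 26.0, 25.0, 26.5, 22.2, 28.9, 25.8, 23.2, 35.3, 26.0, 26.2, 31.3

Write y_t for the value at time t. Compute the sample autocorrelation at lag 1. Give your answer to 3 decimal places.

-0.323

Mean ȳ = (26.0 + 25.0 + 26.5 + 22.2 + 28.9 + 25.8 + 23.2 + 35.3 + 26.0 + 26.2 + 31.3)/11 = 26.9455
Numerator Σ_{t=1}^{10}(y_t−ȳ)(y_{t+1}−ȳ) = -44.1357
Denominator Σ(y_t−ȳ)² = 136.7673
r_1 = -44.1357 / 136.7673 = -0.323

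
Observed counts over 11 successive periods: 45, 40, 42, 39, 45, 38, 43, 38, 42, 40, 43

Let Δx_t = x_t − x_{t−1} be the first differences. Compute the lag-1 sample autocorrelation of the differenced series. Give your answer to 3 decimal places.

First differences Δx: -5, 2, -3, 6, -7, 5, -5, 4, -2, 3
Mean of differences = -0.2000
Numerator Σ(Δx_t−Δx̄)(Δx_{t+1}−Δx̄) = -170.0400
Denominator Σ(Δx_t−Δx̄)² = 201.6000
r_1(Δx) = -170.0400 / 201.6000 = -0.843

-0.843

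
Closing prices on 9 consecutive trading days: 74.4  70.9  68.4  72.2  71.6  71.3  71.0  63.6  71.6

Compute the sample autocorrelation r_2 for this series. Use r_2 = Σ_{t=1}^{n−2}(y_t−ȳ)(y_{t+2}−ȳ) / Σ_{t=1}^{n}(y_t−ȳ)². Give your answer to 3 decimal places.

-0.177

Mean ȳ = (74.4 + 70.9 + 68.4 + 72.2 + 71.6 + 71.3 + 71.0 + 63.6 + 71.6)/9 = 70.5556
Numerator Σ_{t=1}^{7}(y_t−ȳ)(y_{t+2}−ȳ) = -12.9973
Denominator Σ(y_t−ȳ)² = 73.5622
r_2 = -12.9973 / 73.5622 = -0.177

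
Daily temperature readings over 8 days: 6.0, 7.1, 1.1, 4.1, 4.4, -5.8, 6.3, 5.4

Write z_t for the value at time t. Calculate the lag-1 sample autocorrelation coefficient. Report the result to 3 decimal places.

-0.237

Mean z̄ = (6.0 + 7.1 + 1.1 + 4.1 + 4.4 − 5.8 + 6.3 + 5.4)/8 = 3.5750
Σ(z_t−z̄)(z_{t+1}−z̄) = (8.5481) + (-8.7244) + (-1.2994) + (0.4331) + (-7.7344) + (-25.5469) + (4.9731) = -29.3506
Denominator Σ(z_t−z̄)² = 124.0350
r_1 = -29.3506 / 124.0350 = -0.237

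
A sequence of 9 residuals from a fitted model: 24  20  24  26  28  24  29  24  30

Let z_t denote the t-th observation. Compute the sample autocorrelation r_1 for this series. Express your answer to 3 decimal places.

-0.054

Mean z̄ = (24 + 20 + 24 + 26 + 28 + 24 + 29 + 24 + 30)/9 = 25.4444
Numerator Σ_{t=1}^{8}(z_t−z̄)(z_{t+1}−z̄) = -4.1975
Denominator Σ(z_t−z̄)² = 78.2222
r_1 = -4.1975 / 78.2222 = -0.054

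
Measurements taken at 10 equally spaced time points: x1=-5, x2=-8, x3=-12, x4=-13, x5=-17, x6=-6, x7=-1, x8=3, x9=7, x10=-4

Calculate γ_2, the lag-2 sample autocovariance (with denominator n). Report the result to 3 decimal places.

10.568

Mean x̄ = (-5 − 8 − 12 − 13 − 17 − 6 − 1 + 3 + 7 − 4)/10 = -5.6000
Σ_{t=1}^{8}(x_t−x̄)(x_{t+2}−x̄) = 105.6800
γ_2 = 105.6800 / 10 = 10.568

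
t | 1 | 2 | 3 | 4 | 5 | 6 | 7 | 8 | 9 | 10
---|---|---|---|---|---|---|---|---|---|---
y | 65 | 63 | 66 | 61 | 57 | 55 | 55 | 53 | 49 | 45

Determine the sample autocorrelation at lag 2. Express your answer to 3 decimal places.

Mean ȳ = (65 + 63 + 66 + 61 + 57 + 55 + 55 + 53 + 49 + 45)/10 = 56.9000
Numerator Σ_{t=1}^{8}(y_t−ȳ)(y_{t+2}−ȳ) = 160.4800
Denominator Σ(y_t−ȳ)² = 428.9000
r_2 = 160.4800 / 428.9000 = 0.374

0.374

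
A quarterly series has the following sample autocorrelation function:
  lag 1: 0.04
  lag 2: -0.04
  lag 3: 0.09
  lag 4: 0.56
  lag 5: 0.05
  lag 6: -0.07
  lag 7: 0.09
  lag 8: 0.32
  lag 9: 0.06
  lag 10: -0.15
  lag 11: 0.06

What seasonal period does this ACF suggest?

4

The largest autocorrelation is r_4 = 0.56, with a weaker echo at lag 8 (0.32); the remaining lags stay at or below 0.09.
The dominant spike at lag 4 indicates a seasonal period of 4.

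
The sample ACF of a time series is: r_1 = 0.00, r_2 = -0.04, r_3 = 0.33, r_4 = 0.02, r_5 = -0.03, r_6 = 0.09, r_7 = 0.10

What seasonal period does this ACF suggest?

3

The largest autocorrelation is r_3 = 0.33; the remaining lags stay at or below 0.10.
The dominant spike at lag 3 indicates a seasonal period of 3.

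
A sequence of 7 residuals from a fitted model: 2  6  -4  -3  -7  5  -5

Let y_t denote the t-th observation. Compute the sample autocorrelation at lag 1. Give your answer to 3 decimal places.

Mean ȳ = (2 + 6 − 4 − 3 − 7 + 5 − 5)/7 = -0.8571
Σ(y_t−ȳ)(y_{t+1}−ȳ) = (19.5918) + (-21.5510) + (6.7347) + (13.1633) + (-35.9796) + (-24.2653) = -42.3061
Denominator Σ(y_t−ȳ)² = 158.8571
r_1 = -42.3061 / 158.8571 = -0.266

-0.266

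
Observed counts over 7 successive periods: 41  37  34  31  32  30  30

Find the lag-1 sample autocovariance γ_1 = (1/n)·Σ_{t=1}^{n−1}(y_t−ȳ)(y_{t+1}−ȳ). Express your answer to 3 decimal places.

6.892

Mean ȳ = (41 + 37 + 34 + 31 + 32 + 30 + 30)/7 = 33.5714
Deviations: 7.4286, 3.4286, 0.4286, -2.5714, -1.5714, -3.5714, -3.5714
Σ_{t=1}^{6}(y_t−ȳ)(y_{t+1}−ȳ) = 48.2449
γ_1 = 48.2449 / 7 = 6.892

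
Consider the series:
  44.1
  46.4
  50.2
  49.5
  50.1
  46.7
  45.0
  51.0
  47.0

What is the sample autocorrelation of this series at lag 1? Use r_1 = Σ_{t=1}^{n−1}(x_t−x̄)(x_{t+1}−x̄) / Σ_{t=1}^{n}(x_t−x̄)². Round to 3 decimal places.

-0.022

Mean x̄ = (44.1 + 46.4 + 50.2 + 49.5 + 50.1 + 46.7 + 45.0 + 51.0 + 47.0)/9 = 47.7778
Numerator Σ_{t=1}^{8}(x_t−x̄)(x_{t+1}−x̄) = -1.0649
Denominator Σ(x_t−x̄)² = 49.5156
r_1 = -1.0649 / 49.5156 = -0.022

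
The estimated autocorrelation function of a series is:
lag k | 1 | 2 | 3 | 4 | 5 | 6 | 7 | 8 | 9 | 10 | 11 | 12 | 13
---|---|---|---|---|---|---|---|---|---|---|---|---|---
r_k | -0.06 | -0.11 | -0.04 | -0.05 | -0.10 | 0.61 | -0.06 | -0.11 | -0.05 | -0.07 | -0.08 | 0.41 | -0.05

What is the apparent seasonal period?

6

The largest autocorrelation is r_6 = 0.61, with a weaker echo at lag 12 (0.41); the remaining lags stay at or below -0.04.
The dominant spike at lag 6 indicates a seasonal period of 6.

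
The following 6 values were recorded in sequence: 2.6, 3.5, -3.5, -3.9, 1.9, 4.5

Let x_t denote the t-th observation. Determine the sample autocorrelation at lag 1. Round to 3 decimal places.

0.191

Mean x̄ = (2.6 + 3.5 − 3.5 − 3.9 + 1.9 + 4.5)/6 = 0.8500
Deviations from mean: 1.7500, 2.6500, -4.3500, -4.7500, 1.0500, 3.6500
Σ(x_t−x̄)(x_{t+1}−x̄) = (4.6375) + (-11.5275) + (20.6625) + (-4.9875) + (3.8325) = 12.6175
Denominator Σ(x_t−x̄)² = 65.9950
r_1 = 12.6175 / 65.9950 = 0.191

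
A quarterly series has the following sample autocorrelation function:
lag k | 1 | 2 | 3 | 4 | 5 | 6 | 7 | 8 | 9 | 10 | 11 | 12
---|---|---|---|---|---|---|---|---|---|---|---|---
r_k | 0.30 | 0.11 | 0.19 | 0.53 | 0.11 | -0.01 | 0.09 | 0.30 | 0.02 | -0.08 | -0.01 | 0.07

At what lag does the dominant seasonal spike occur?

The largest autocorrelation is r_4 = 0.53; the remaining lags stay at or below 0.30. The elevated value at lag 1 (0.30), dropping to 0.11 at lag 2, reflects decaying short-term dependence rather than seasonality.
The dominant spike at lag 4 indicates a seasonal period of 4.

4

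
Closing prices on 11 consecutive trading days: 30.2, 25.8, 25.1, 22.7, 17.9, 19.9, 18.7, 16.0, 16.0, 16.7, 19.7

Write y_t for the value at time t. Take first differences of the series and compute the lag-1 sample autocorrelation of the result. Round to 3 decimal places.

-0.017

First differences Δy: -4.4, -0.7, -2.4, -4.8, 2.0, -1.2, -2.7, 0.0, 0.7, 3.0
Mean of differences = -1.0500
Numerator Σ(Δy_t−Δȳ)(Δy_{t+1}−Δȳ) = -1.0375
Denominator Σ(Δy_t−Δȳ)² = 59.8450
r_1(Δy) = -1.0375 / 59.8450 = -0.017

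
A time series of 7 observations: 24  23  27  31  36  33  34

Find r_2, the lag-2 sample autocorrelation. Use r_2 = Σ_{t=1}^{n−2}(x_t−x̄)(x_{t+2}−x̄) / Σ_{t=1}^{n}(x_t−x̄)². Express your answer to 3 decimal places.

0.135

Mean x̄ = (24 + 23 + 27 + 31 + 36 + 33 + 34)/7 = 29.7143
Deviations from mean: -5.7143, -6.7143, -2.7143, 1.2857, 6.2857, 3.2857, 4.2857
Numerator Σ_{t=1}^{5}(x_t−x̄)(x_{t+2}−x̄) = 20.9796
Denominator Σ(x_t−x̄)² = 155.4286
r_2 = 20.9796 / 155.4286 = 0.135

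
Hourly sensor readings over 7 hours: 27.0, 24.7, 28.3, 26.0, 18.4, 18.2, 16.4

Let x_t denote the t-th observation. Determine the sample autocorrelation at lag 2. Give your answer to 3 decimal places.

0.131

Mean x̄ = (27.0 + 24.7 + 28.3 + 26.0 + 18.4 + 18.2 + 16.4)/7 = 22.7143
Numerator Σ_{t=1}^{5}(x_t−x̄)(x_{t+2}−x̄) = 18.7739
Denominator Σ(x_t−x̄)² = 143.1686
r_2 = 18.7739 / 143.1686 = 0.131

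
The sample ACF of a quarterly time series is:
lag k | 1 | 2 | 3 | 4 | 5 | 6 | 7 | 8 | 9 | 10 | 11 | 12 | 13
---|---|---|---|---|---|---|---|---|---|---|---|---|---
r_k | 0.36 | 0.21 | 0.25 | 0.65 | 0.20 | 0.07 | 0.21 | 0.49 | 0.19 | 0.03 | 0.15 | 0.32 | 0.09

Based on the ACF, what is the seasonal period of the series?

4

The largest autocorrelation is r_4 = 0.65, with a weaker echo at lag 8 (0.49); the remaining lags stay at or below 0.36. The elevated value at lag 1 (0.36), dropping to 0.21 at lag 2, reflects decaying short-term dependence rather than seasonality.
The dominant spike at lag 4 indicates a seasonal period of 4.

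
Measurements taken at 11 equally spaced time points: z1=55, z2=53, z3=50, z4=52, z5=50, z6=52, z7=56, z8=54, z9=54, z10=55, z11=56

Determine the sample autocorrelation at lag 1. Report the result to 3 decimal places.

0.392

Mean z̄ = (55 + 53 + 50 + 52 + 50 + 52 + 56 + 54 + 54 + 55 + 56)/11 = 53.3636
Numerator Σ_{t=1}^{10}(z_t−z̄)(z_{t+1}−z̄) = 18.2314
Denominator Σ(z_t−z̄)² = 46.5455
r_1 = 18.2314 / 46.5455 = 0.392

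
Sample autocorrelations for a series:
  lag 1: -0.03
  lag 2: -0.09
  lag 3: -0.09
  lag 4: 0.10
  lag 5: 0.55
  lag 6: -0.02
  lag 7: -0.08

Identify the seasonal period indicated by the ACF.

5

The largest autocorrelation is r_5 = 0.55; the remaining lags stay at or below 0.10.
The dominant spike at lag 5 indicates a seasonal period of 5.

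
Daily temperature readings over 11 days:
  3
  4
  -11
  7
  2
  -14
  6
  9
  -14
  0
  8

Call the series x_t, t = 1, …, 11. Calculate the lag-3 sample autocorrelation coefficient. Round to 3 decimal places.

0.662

Mean x̄ = (3 + 4 − 11 + 7 + 2 − 14 + 6 + 9 − 14 + 0 + 8)/11 = 0.0000
Numerator Σ_{t=1}^{8}(x_t−x̄)(x_{t+3}−x̄) = 511.0000
Denominator Σ(x_t−x̄)² = 772.0000
r_3 = 511.0000 / 772.0000 = 0.662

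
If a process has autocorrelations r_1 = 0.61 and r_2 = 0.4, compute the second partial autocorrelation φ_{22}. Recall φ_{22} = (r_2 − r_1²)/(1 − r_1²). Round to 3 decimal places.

0.044

φ_{22} = (r_2 − r_1²) / (1 − r_1²)
r_1² = (0.61)² = 0.3721
Numerator = 0.4 − 0.3721 = 0.0279; denominator = 1 − 0.3721 = 0.6279
φ_{22} = 0.0279 / 0.6279 = 0.044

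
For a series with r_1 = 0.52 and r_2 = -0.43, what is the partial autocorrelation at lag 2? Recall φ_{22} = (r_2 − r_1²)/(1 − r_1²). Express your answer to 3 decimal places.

-0.960

φ_{22} = (r_2 − r_1²) / (1 − r_1²)
r_1² = (0.52)² = 0.2704
Numerator = -0.43 − 0.2704 = -0.7004; denominator = 1 − 0.2704 = 0.7296
φ_{22} = -0.7004 / 0.7296 = -0.960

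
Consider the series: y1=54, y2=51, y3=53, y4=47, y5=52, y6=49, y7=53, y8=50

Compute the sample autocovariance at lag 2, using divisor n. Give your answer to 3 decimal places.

Mean ȳ = (54 + 51 + 53 + 47 + 52 + 49 + 53 + 50)/8 = 51.1250
Deviations: 2.8750, -0.1250, 1.8750, -4.1250, 0.8750, -2.1250, 1.8750, -1.1250
Σ_{t=1}^{6}(y_t−ȳ)(y_{t+2}−ȳ) = 20.3438
γ_2 = 20.3438 / 8 = 2.543

2.543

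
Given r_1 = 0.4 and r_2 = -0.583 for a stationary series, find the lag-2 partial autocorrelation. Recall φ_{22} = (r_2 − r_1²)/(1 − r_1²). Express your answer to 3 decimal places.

φ_{22} = (r_2 − r_1²) / (1 − r_1²)
r_1² = (0.4)² = 0.16
Numerator = -0.583 − 0.1600 = -0.7430; denominator = 1 − 0.1600 = 0.8400
φ_{22} = -0.7430 / 0.8400 = -0.885

-0.885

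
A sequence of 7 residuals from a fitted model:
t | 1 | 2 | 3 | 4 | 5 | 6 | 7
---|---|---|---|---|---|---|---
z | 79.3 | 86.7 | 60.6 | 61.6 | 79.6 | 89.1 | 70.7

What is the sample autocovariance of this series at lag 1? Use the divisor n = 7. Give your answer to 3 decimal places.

2.325

Mean z̄ = (79.3 + 86.7 + 60.6 + 61.6 + 79.6 + 89.1 + 70.7)/7 = 75.3714
Σ_{t=1}^{6}(z_t−z̄)(z_{t+1}−z̄) = 16.2763
γ_1 = 16.2763 / 7 = 2.325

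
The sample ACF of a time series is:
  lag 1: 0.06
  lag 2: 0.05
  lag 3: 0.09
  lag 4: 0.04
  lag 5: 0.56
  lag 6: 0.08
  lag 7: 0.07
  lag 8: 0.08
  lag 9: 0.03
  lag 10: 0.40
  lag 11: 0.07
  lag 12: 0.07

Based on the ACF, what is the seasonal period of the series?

The largest autocorrelation is r_5 = 0.56, with a weaker echo at lag 10 (0.40); the remaining lags stay at or below 0.09.
The dominant spike at lag 5 indicates a seasonal period of 5.

5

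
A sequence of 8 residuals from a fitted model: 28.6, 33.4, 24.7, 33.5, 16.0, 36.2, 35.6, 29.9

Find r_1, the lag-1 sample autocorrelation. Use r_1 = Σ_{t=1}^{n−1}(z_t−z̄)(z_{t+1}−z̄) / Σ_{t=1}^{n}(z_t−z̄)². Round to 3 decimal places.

Mean z̄ = (28.6 + 33.4 + 24.7 + 33.5 + 16.0 + 36.2 + 35.6 + 29.9)/8 = 29.7375
Deviations from mean: -1.1375, 3.6625, -5.0375, 3.7625, -13.7375, 6.4625, 5.8625, 0.1625
Σ(z_t−z̄)(z_{t+1}−z̄) = (-4.1661) + (-18.4498) + (-18.9536) + (-51.6873) + (-88.7786) + (37.8864) + (0.9527) = -143.1964
Denominator Σ(z_t−z̄)² = 319.1188
r_1 = -143.1964 / 319.1188 = -0.449

-0.449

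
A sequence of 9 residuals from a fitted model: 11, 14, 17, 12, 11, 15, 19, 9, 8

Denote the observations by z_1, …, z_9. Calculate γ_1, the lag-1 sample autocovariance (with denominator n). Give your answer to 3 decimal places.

0.517

Mean z̄ = (11 + 14 + 17 + 12 + 11 + 15 + 19 + 9 + 8)/9 = 12.8889
Σ_{t=1}^{8}(z_t−z̄)(z_{t+1}−z̄) = 4.6543
γ_1 = 4.6543 / 9 = 0.517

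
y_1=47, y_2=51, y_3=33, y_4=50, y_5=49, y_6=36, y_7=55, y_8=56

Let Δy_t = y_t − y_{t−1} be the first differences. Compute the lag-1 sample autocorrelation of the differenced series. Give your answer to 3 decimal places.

First differences Δy: 4, -18, 17, -1, -13, 19, 1
Mean of differences = 1.2857
Numerator Σ(Δy_t−Δȳ)(Δy_{t+1}−Δȳ) = -616.7959
Denominator Σ(Δy_t−Δȳ)² = 1149.4286
r_1(Δy) = -616.7959 / 1149.4286 = -0.537

-0.537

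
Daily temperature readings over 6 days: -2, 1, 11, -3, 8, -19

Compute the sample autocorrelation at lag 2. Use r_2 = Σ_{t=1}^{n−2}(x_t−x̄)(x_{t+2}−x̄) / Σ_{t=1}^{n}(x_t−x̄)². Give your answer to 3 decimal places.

Mean x̄ = (-2 + 1 + 11 − 3 + 8 − 19)/6 = -0.6667
Deviations from mean: -1.3333, 1.6667, 11.6667, -2.3333, 8.6667, -18.3333
Σ(x_t−x̄)(x_{t+2}−x̄) = (-15.5556) + (-3.8889) + (101.1111) + (42.7778) = 124.4444
Denominator Σ(x_t−x̄)² = 557.3333
r_2 = 124.4444 / 557.3333 = 0.223

0.223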